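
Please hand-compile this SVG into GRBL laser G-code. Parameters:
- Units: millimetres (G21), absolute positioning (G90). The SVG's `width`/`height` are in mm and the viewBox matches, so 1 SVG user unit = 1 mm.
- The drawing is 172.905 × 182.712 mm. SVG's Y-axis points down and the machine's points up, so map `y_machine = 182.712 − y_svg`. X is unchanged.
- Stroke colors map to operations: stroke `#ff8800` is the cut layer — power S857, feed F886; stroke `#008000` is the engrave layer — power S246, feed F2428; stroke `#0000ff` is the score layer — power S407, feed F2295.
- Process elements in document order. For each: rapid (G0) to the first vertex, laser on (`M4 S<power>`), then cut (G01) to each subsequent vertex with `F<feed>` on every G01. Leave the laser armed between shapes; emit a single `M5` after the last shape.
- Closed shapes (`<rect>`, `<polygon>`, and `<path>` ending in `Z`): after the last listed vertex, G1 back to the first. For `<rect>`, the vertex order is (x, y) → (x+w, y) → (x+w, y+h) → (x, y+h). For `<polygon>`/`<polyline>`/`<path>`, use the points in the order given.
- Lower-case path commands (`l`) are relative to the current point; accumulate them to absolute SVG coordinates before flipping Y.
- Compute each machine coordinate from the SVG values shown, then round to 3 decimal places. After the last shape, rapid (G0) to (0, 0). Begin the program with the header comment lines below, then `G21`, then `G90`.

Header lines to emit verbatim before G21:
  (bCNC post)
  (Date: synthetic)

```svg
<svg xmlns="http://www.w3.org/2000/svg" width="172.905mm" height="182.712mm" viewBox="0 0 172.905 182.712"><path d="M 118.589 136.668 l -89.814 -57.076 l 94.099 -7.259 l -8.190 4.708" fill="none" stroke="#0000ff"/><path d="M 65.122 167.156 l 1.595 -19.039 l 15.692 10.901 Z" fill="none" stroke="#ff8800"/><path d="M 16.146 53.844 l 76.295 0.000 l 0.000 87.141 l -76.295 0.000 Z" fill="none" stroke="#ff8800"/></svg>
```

Since the viewBox matches the mm dimensions, user units are millimetres directly. The only transform is the Y-flip y_m = 182.712 − y_svg.

Shape 1 is a open polyline drawn with `<path>`. Its stroke #0000ff means score at S407, F2295. After flipping Y the toolpath is (118.589,46.044) → (28.775,103.120) → (122.874,110.379) → (114.684,105.671).

Shape 2 is a regular polygon drawn with `<path>`. Its stroke #ff8800 means cut at S857, F886. After flipping Y the toolpath is (65.122,15.556) → (66.717,34.595) → (82.409,23.694) → (65.122,15.556), returning to the start.

Shape 3 is a rectangle drawn with `<path>`. Its stroke #ff8800 means cut at S857, F886. After flipping Y the toolpath is (16.146,128.868) → (92.441,128.868) → (92.441,41.727) → (16.146,41.727) → (16.146,128.868), returning to the start.

(bCNC post)
(Date: synthetic)
G21
G90
G0 X118.589 Y46.044
M4 S407
G01 X28.775 Y103.120 F2295
G01 X122.874 Y110.379 F2295
G01 X114.684 Y105.671 F2295
G0 X65.122 Y15.556
M4 S857
G01 X66.717 Y34.595 F886
G01 X82.409 Y23.694 F886
G01 X65.122 Y15.556 F886
G0 X16.146 Y128.868
M4 S857
G01 X92.441 Y128.868 F886
G01 X92.441 Y41.727 F886
G01 X16.146 Y41.727 F886
G01 X16.146 Y128.868 F886
M5
G0 X0.000 Y0.000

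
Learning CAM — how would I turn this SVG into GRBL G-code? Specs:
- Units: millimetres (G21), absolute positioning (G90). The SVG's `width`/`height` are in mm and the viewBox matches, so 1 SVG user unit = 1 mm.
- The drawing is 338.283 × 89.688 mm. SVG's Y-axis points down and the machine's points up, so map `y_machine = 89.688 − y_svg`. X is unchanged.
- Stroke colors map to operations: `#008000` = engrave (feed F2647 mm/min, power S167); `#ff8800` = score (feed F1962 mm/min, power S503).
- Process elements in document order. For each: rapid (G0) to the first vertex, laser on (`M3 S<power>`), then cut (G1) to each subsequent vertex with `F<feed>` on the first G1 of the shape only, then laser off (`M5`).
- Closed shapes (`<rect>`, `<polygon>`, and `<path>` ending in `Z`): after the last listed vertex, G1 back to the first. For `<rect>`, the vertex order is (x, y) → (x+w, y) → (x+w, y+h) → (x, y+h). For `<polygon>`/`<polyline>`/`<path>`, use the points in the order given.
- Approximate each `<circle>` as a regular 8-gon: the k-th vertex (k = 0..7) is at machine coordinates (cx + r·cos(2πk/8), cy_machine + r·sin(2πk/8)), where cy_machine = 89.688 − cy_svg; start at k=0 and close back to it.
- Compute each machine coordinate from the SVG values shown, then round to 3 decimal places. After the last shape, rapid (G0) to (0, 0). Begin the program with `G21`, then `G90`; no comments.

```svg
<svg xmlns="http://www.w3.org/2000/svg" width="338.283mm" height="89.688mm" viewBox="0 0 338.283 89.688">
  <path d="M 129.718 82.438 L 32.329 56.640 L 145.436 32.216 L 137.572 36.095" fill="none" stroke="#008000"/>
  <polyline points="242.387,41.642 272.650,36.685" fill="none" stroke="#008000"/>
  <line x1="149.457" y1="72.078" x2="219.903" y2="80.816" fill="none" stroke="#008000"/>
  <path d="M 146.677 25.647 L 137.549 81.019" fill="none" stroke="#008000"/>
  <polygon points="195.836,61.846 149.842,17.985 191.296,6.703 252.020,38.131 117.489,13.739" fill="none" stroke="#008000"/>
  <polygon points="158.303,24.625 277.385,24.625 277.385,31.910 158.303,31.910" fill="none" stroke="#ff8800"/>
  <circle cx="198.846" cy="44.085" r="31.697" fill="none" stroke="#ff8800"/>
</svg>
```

Since the viewBox matches the mm dimensions, user units are millimetres directly. The only transform is the Y-flip y_m = 89.688 − y_svg.

Shape 1 is a open polyline drawn with `<path>`. Its stroke #008000 means engrave at S167, F2647. After flipping Y the toolpath is (129.718,7.250) → (32.329,33.048) → (145.436,57.472) → (137.572,53.593).

Shape 2 is a line segment drawn with `<polyline>`. Its stroke #008000 means engrave at S167, F2647. After flipping Y the toolpath is (242.387,48.046) → (272.650,53.003).

Shape 3 is a line segment drawn with `<line>`. Its stroke #008000 means engrave at S167, F2647. After flipping Y the toolpath is (149.457,17.610) → (219.903,8.872).

Shape 4 is a line segment drawn with `<path>`. Its stroke #008000 means engrave at S167, F2647. After flipping Y the toolpath is (146.677,64.041) → (137.549,8.669).

Shape 5 is a closed polygon drawn with `<polygon>`. Its stroke #008000 means engrave at S167, F2647. After flipping Y the toolpath is (195.836,27.842) → (149.842,71.703) → (191.296,82.985) → (252.020,51.557) → (117.489,75.949) → (195.836,27.842), returning to the start.

Shape 6 is a rectangle drawn with `<polygon>`. Its stroke #ff8800 means score at S503, F1962. After flipping Y the toolpath is (158.303,65.063) → (277.385,65.063) → (277.385,57.778) → (158.303,57.778) → (158.303,65.063), returning to the start.

Shape 7 is a circle drawn with `<circle>`. Its stroke #ff8800 means score at S503, F1962. After flipping Y the toolpath is (230.543,45.603) → (221.259,68.016) → (198.846,77.300) → (176.433,68.016) → (167.149,45.603) → (176.433,23.190) → (198.846,13.906) → (221.259,23.190) → (230.543,45.603), returning to the start.

G21
G90
G0 X129.718 Y7.250
M3 S167
G1 X32.329 Y33.048 F2647
G1 X145.436 Y57.472
G1 X137.572 Y53.593
M5
G0 X242.387 Y48.046
M3 S167
G1 X272.650 Y53.003 F2647
M5
G0 X149.457 Y17.610
M3 S167
G1 X219.903 Y8.872 F2647
M5
G0 X146.677 Y64.041
M3 S167
G1 X137.549 Y8.669 F2647
M5
G0 X195.836 Y27.842
M3 S167
G1 X149.842 Y71.703 F2647
G1 X191.296 Y82.985
G1 X252.020 Y51.557
G1 X117.489 Y75.949
G1 X195.836 Y27.842
M5
G0 X158.303 Y65.063
M3 S503
G1 X277.385 Y65.063 F1962
G1 X277.385 Y57.778
G1 X158.303 Y57.778
G1 X158.303 Y65.063
M5
G0 X230.543 Y45.603
M3 S503
G1 X221.259 Y68.016 F1962
G1 X198.846 Y77.300
G1 X176.433 Y68.016
G1 X167.149 Y45.603
G1 X176.433 Y23.190
G1 X198.846 Y13.906
G1 X221.259 Y23.190
G1 X230.543 Y45.603
M5
G0 X0.000 Y0.000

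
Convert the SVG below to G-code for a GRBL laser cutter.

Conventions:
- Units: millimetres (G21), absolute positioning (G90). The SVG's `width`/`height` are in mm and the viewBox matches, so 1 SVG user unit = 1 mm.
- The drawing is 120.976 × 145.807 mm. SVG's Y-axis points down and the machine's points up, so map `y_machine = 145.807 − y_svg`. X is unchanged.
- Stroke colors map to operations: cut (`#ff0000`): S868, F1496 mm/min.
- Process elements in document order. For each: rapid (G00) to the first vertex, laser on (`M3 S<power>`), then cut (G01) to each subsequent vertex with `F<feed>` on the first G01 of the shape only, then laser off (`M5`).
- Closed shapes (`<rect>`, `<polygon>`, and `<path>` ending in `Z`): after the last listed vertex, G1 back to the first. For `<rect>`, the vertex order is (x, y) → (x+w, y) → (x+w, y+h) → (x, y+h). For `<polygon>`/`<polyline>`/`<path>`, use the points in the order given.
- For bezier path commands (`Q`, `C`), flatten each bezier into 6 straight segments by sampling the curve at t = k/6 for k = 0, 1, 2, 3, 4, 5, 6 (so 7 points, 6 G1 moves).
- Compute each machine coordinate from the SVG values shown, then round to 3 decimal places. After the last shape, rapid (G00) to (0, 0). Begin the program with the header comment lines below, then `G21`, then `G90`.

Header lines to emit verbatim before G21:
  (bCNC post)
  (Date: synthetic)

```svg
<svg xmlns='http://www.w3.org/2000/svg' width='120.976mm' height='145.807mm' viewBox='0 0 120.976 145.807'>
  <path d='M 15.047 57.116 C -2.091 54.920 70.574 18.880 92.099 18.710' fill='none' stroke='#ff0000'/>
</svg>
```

(bCNC post)
(Date: synthetic)
G21
G90
G00 X15.047 Y88.691
M3 S868
G01 X13.309 Y92.287 F1496
G01 X22.623 Y99.586
G01 X39.074 Y108.654
G01 X58.747 Y117.552
G01 X77.727 Y124.346
G01 X92.099 Y127.097
M5
G00 X0.000 Y0.000

1 u = 1 mm; y_m = 145.807 − y.

[1] `<path>` cubic bezier, #ff0000→cut S868 F1496: (15.047,88.691) → (13.309,92.287) → (22.623,99.586) → (39.074,108.654) → (58.747,117.552) → (77.727,124.346) → (92.099,127.097)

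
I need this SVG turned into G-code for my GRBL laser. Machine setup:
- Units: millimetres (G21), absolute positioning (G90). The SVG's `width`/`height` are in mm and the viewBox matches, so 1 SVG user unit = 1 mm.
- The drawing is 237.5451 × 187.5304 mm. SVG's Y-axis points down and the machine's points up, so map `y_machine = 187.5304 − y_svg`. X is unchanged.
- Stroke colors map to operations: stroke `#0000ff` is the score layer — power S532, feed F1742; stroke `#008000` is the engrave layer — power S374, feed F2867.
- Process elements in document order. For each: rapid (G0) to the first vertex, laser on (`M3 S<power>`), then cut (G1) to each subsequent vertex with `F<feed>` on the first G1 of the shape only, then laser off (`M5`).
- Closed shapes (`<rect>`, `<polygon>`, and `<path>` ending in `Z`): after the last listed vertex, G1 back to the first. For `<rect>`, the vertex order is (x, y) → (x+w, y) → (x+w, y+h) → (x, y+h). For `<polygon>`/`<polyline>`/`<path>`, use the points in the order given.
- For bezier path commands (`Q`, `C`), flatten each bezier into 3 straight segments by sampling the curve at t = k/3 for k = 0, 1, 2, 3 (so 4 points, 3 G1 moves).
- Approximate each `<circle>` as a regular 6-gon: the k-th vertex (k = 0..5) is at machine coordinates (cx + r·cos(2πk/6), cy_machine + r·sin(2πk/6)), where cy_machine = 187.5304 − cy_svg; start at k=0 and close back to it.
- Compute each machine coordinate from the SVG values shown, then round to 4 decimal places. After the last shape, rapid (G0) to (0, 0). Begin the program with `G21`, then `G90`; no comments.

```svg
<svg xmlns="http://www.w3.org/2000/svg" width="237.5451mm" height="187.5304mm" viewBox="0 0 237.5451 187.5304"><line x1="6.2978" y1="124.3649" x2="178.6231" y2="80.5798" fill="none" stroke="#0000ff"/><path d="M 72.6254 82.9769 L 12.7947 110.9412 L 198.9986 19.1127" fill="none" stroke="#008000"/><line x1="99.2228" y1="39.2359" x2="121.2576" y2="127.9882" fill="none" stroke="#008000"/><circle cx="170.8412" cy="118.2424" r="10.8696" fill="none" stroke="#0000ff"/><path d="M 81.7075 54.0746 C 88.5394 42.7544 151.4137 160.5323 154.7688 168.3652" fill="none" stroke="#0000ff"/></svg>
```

G21
G90
G0 X6.2978 Y63.1655
M3 S532
G1 X178.6231 Y106.9506 F1742
M5
G0 X72.6254 Y104.5535
M3 S374
G1 X12.7947 Y76.5892 F2867
G1 X198.9986 Y168.4177
M5
G0 X99.2228 Y148.2945
M3 S374
G1 X121.2576 Y59.5422 F2867
M5
G0 X181.7108 Y69.2880
M3 S532
G1 X176.2760 Y78.7013 F1742
G1 X165.4064 Y78.7013
G1 X159.9716 Y69.2880
G1 X165.4064 Y59.8747
G1 X176.2760 Y59.8747
G1 X181.7108 Y69.2880
M5
G0 X81.7075 Y133.4558
M3 S532
G1 X102.9401 Y110.5967 F1742
G1 X135.8540 Y54.7930
G1 X154.7688 Y19.1652
M5
G0 X0.0000 Y0.0000

1 u = 1 mm; y_m = 187.5304 − y.

[1] `<line>` line segment, #0000ff→score S532 F1742: (6.2978,63.1655) → (178.6231,106.9506)

[2] `<path>` open polyline, #008000→engrave S374 F2867: (72.6254,104.5535) → (12.7947,76.5892) → (198.9986,168.4177)

[3] `<line>` line segment, #008000→engrave S374 F2867: (99.2228,148.2945) → (121.2576,59.5422)

[4] `<circle>` circle, #0000ff→score S532 F1742: (181.7108,69.2880) → (176.2760,78.7013) → (165.4064,78.7013) → (159.9716,69.2880) → (165.4064,59.8747) → (176.2760,59.8747) → (181.7108,69.2880) (closed)

[5] `<path>` cubic bezier, #0000ff→score S532 F1742: (81.7075,133.4558) → (102.9401,110.5967) → (135.8540,54.7930) → (154.7688,19.1652)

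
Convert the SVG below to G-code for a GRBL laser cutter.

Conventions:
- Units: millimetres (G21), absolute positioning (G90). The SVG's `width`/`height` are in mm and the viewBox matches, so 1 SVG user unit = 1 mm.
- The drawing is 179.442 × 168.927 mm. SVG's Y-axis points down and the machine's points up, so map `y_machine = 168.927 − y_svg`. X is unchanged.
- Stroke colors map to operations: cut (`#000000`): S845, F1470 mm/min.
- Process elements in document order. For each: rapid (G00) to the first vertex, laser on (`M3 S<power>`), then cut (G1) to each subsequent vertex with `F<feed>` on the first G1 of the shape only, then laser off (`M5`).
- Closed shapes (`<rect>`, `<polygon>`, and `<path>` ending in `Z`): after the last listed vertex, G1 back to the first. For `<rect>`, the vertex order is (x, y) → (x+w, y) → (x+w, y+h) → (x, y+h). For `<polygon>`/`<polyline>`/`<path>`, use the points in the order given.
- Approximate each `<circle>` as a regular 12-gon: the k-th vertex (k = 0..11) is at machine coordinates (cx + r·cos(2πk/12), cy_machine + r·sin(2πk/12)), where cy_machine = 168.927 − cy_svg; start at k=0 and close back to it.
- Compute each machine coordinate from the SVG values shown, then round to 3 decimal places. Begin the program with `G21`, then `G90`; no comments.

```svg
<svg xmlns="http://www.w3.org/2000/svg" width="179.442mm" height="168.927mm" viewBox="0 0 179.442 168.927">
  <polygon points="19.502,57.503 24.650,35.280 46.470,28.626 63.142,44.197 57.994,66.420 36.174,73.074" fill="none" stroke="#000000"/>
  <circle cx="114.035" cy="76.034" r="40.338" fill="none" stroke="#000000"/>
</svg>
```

G21
G90
G00 X19.502 Y111.424
M3 S845
G1 X24.650 Y133.647 F1470
G1 X46.470 Y140.301
G1 X63.142 Y124.730
G1 X57.994 Y102.507
G1 X36.174 Y95.853
G1 X19.502 Y111.424
M5
G00 X154.373 Y92.893
M3 S845
G1 X148.969 Y113.062 F1470
G1 X134.204 Y127.827
G1 X114.035 Y133.231
G1 X93.866 Y127.827
G1 X79.101 Y113.062
G1 X73.697 Y92.893
G1 X79.101 Y72.724
G1 X93.866 Y57.959
G1 X114.035 Y52.555
G1 X134.204 Y57.959
G1 X148.969 Y72.724
G1 X154.373 Y92.893
M5

Since the viewBox matches the mm dimensions, user units are millimetres directly. The only transform is the Y-flip y_m = 168.927 − y_svg.

Shape 1 is a regular polygon drawn with `<polygon>`. Its stroke #000000 means cut at S845, F1470. After flipping Y the toolpath is (19.502,111.424) → (24.650,133.647) → (46.470,140.301) → (63.142,124.730) → (57.994,102.507) → (36.174,95.853) → (19.502,111.424), returning to the start.

Shape 2 is a circle drawn with `<circle>`. Its stroke #000000 means cut at S845, F1470. After flipping Y the toolpath is (154.373,92.893) → (148.969,113.062) → (134.204,127.827) → (114.035,133.231) → (93.866,127.827) → (79.101,113.062) → (73.697,92.893) → (79.101,72.724) → (93.866,57.959) → (114.035,52.555) → (134.204,57.959) → (148.969,72.724) → (154.373,92.893), returning to the start.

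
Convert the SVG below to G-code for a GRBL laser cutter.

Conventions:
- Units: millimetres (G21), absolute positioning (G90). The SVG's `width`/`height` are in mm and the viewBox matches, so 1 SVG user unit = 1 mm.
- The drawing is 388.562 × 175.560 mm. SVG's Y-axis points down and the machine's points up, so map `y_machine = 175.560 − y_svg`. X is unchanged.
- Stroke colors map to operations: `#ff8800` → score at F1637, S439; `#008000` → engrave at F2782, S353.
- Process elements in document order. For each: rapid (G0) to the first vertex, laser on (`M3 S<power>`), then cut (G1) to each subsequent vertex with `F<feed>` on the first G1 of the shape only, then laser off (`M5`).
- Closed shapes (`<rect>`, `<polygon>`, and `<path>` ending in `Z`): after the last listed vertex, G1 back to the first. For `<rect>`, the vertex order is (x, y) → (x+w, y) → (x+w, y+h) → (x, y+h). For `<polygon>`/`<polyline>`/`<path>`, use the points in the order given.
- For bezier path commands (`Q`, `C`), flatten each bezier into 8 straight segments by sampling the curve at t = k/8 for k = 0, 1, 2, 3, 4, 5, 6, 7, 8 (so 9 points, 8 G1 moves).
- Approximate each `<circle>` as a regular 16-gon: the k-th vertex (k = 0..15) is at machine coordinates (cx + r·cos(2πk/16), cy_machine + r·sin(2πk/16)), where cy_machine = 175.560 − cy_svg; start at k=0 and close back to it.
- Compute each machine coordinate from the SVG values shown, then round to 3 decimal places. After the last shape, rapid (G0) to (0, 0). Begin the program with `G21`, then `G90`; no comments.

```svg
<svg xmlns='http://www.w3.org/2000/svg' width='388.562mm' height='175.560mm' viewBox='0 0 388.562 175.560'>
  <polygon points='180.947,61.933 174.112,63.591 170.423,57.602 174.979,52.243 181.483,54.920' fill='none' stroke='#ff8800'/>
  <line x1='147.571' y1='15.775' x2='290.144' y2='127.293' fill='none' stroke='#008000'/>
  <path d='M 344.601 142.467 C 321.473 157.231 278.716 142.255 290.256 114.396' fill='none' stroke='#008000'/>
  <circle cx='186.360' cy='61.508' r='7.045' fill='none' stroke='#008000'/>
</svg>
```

Since the viewBox matches the mm dimensions, user units are millimetres directly. The only transform is the Y-flip y_m = 175.560 − y_svg.

Shape 1 is a regular polygon drawn with `<polygon>`. Its stroke #ff8800 means score at S439, F1637. After flipping Y the toolpath is (180.947,113.627) → (174.112,111.969) → (170.423,117.958) → (174.979,123.317) → (181.483,120.640) → (180.947,113.627), returning to the start.

Shape 2 is a line segment drawn with `<line>`. Its stroke #008000 means engrave at S353, F2782. After flipping Y the toolpath is (147.571,159.785) → (290.144,48.267).

Shape 3 is a cubic bezier drawn with `<path>`. Its stroke #008000 means engrave at S353, F2782. After flipping Y the toolpath is (344.601,33.093) → (335.152,28.918) → (324.730,27.333) → (314.199,28.141) → (304.428,31.145) → (296.282,36.147) → (290.627,42.949) → (288.329,51.354) → (290.256,61.164).

Shape 4 is a circle drawn with `<circle>`. Its stroke #008000 means engrave at S353, F2782. After flipping Y the toolpath is (193.405,114.052) → (192.869,116.748) → (191.342,119.034) → (189.056,120.561) → (186.360,121.097) → (183.664,120.561) → (181.378,119.034) → (179.851,116.748) → (179.315,114.052) → (179.851,111.356) → (181.378,109.070) → (183.664,107.543) → (186.360,107.007) → (189.056,107.543) → (191.342,109.070) → (192.869,111.356) → (193.405,114.052), returning to the start.

G21
G90
G0 X180.947 Y113.627
M3 S439
G1 X174.112 Y111.969 F1637
G1 X170.423 Y117.958
G1 X174.979 Y123.317
G1 X181.483 Y120.640
G1 X180.947 Y113.627
M5
G0 X147.571 Y159.785
M3 S353
G1 X290.144 Y48.267 F2782
M5
G0 X344.601 Y33.093
M3 S353
G1 X335.152 Y28.918 F2782
G1 X324.730 Y27.333
G1 X314.199 Y28.141
G1 X304.428 Y31.145
G1 X296.282 Y36.147
G1 X290.627 Y42.949
G1 X288.329 Y51.354
G1 X290.256 Y61.164
M5
G0 X193.405 Y114.052
M3 S353
G1 X192.869 Y116.748 F2782
G1 X191.342 Y119.034
G1 X189.056 Y120.561
G1 X186.360 Y121.097
G1 X183.664 Y120.561
G1 X181.378 Y119.034
G1 X179.851 Y116.748
G1 X179.315 Y114.052
G1 X179.851 Y111.356
G1 X181.378 Y109.070
G1 X183.664 Y107.543
G1 X186.360 Y107.007
G1 X189.056 Y107.543
G1 X191.342 Y109.070
G1 X192.869 Y111.356
G1 X193.405 Y114.052
M5
G0 X0.000 Y0.000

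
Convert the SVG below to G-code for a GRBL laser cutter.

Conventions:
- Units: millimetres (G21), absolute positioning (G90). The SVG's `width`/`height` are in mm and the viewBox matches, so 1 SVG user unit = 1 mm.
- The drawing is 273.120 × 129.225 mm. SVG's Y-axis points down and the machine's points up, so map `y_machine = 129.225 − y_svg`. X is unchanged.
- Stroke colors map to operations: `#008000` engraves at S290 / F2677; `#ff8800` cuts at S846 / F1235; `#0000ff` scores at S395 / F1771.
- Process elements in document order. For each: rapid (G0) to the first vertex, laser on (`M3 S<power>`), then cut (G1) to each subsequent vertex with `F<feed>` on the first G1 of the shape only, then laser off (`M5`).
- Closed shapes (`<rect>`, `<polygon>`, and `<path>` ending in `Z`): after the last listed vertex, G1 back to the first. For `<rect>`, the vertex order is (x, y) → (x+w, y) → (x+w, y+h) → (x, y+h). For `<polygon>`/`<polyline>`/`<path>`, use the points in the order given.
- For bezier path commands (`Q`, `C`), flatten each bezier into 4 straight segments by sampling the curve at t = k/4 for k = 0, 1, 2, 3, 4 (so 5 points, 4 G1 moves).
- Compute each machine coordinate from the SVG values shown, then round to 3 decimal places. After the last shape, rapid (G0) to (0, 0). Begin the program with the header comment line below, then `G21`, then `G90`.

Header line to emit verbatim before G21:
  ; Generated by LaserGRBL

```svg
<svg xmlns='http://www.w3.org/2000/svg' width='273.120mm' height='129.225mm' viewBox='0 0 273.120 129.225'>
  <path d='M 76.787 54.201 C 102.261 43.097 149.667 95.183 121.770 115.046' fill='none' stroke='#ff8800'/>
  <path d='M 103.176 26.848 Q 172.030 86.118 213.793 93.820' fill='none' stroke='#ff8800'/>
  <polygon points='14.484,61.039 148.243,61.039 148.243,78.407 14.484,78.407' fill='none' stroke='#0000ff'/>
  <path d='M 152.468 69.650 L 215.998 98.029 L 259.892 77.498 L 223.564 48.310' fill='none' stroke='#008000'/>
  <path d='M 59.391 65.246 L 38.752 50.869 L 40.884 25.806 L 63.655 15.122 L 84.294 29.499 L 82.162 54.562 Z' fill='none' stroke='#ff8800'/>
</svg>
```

Since the viewBox matches the mm dimensions, user units are millimetres directly. The only transform is the Y-flip y_m = 129.225 − y_svg.

Shape 1 is a cubic bezier drawn with `<path>`. Its stroke #ff8800 means cut at S846, F1235. After flipping Y the toolpath is (76.787,75.024) → (98.485,72.995) → (119.293,56.214) → (130.093,33.627) → (121.770,14.179).

Shape 2 is a quadratic bezier drawn with `<path>`. Its stroke #ff8800 means cut at S846, F1235. After flipping Y the toolpath is (103.176,102.377) → (135.910,75.965) → (165.257,55.999) → (191.218,42.479) → (213.793,35.405).

Shape 3 is a rectangle drawn with `<polygon>`. Its stroke #0000ff means score at S395, F1771. After flipping Y the toolpath is (14.484,68.186) → (148.243,68.186) → (148.243,50.818) → (14.484,50.818) → (14.484,68.186), returning to the start.

Shape 4 is a open polyline drawn with `<path>`. Its stroke #008000 means engrave at S290, F2677. After flipping Y the toolpath is (152.468,59.575) → (215.998,31.196) → (259.892,51.727) → (223.564,80.915).

Shape 5 is a regular polygon drawn with `<path>`. Its stroke #ff8800 means cut at S846, F1235. After flipping Y the toolpath is (59.391,63.979) → (38.752,78.356) → (40.884,103.419) → (63.655,114.103) → (84.294,99.726) → (82.162,74.663) → (59.391,63.979), returning to the start.

; Generated by LaserGRBL
G21
G90
G0 X76.787 Y75.024
M3 S846
G1 X98.485 Y72.995 F1235
G1 X119.293 Y56.214
G1 X130.093 Y33.627
G1 X121.770 Y14.179
M5
G0 X103.176 Y102.377
M3 S846
G1 X135.910 Y75.965 F1235
G1 X165.257 Y55.999
G1 X191.218 Y42.479
G1 X213.793 Y35.405
M5
G0 X14.484 Y68.186
M3 S395
G1 X148.243 Y68.186 F1771
G1 X148.243 Y50.818
G1 X14.484 Y50.818
G1 X14.484 Y68.186
M5
G0 X152.468 Y59.575
M3 S290
G1 X215.998 Y31.196 F2677
G1 X259.892 Y51.727
G1 X223.564 Y80.915
M5
G0 X59.391 Y63.979
M3 S846
G1 X38.752 Y78.356 F1235
G1 X40.884 Y103.419
G1 X63.655 Y114.103
G1 X84.294 Y99.726
G1 X82.162 Y74.663
G1 X59.391 Y63.979
M5
G0 X0.000 Y0.000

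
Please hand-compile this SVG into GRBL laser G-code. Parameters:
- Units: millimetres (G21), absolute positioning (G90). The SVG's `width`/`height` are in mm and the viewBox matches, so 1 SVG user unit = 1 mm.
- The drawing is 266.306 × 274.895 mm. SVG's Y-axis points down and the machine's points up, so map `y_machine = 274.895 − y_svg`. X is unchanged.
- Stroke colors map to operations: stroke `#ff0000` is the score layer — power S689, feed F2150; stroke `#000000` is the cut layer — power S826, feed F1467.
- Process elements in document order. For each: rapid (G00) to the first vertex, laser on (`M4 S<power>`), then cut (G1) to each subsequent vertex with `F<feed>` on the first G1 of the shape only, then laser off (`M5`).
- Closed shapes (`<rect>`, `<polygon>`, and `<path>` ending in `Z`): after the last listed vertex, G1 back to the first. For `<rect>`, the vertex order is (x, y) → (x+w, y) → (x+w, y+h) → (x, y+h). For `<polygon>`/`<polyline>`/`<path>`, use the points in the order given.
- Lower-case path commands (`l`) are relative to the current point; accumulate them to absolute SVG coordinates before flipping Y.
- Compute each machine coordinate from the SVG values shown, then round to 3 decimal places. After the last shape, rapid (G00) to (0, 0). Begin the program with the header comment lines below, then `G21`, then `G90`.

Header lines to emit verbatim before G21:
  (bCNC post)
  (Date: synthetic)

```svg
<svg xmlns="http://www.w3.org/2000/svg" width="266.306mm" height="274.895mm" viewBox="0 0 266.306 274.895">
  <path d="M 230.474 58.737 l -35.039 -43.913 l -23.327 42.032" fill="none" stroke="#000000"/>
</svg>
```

viewBox `0 0 266.306 274.895` with mm width/height → 1 unit = 1 mm. Flip: y_m = 274.895 − y_svg.

**Shape 1** — `<path>` open polyline, stroke `#000000` → cut (S826, F1467). Machine vertices: (230.474,216.158) → (195.435,260.071) → (172.108,218.039). Open path.

(bCNC post)
(Date: synthetic)
G21
G90
G00 X230.474 Y216.158
M4 S826
G1 X195.435 Y260.071 F1467
G1 X172.108 Y218.039
M5
G00 X0.000 Y0.000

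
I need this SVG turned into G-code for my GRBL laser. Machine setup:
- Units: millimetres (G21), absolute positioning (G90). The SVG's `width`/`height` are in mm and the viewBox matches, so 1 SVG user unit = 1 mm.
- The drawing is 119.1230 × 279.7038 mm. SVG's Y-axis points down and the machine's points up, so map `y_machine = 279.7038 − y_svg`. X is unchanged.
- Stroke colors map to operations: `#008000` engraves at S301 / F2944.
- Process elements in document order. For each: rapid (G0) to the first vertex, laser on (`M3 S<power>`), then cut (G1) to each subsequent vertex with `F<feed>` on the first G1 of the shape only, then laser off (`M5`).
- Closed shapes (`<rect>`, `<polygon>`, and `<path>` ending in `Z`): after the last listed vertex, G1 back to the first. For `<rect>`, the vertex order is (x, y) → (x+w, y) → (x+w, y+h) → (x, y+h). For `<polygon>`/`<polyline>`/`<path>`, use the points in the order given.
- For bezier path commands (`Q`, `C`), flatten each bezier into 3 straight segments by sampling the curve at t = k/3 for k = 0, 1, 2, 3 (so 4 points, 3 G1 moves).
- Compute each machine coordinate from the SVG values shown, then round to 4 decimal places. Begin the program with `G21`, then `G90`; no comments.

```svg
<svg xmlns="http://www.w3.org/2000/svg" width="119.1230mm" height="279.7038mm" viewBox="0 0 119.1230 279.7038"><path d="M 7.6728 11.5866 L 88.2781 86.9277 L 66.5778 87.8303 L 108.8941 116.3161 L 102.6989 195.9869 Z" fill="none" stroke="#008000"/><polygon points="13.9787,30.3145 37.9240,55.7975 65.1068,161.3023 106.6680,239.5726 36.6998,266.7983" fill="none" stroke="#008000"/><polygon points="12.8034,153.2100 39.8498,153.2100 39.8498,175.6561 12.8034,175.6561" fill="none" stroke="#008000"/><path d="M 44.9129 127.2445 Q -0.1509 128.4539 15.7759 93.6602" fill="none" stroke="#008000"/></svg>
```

G21
G90
G0 X7.6728 Y268.1172
M3 S301
G1 X88.2781 Y192.7761 F2944
G1 X66.5778 Y191.8735
G1 X108.8941 Y163.3877
G1 X102.6989 Y83.7169
G1 X7.6728 Y268.1172
M5
G0 X13.9787 Y249.3893
M3 S301
G1 X37.9240 Y223.9063 F2944
G1 X65.1068 Y118.4015
G1 X106.6680 Y40.1312
G1 X36.6998 Y12.9055
G1 X13.9787 Y249.3893
M5
G0 X12.8034 Y126.4938
M3 S301
G1 X39.8498 Y126.4938 F2944
G1 X39.8498 Y104.0477
G1 X12.8034 Y104.0477
G1 X12.8034 Y126.4938
M5
G0 X44.9129 Y152.4593
M3 S301
G1 X21.6471 Y155.6534 F2944
G1 X11.9348 Y166.8481
G1 X15.7759 Y186.0436
M5

Since the viewBox matches the mm dimensions, user units are millimetres directly. The only transform is the Y-flip y_m = 279.7038 − y_svg.

Shape 1 is a closed polygon drawn with `<path>`. Its stroke #008000 means engrave at S301, F2944. After flipping Y the toolpath is (7.6728,268.1172) → (88.2781,192.7761) → (66.5778,191.8735) → (108.8941,163.3877) → (102.6989,83.7169) → (7.6728,268.1172), returning to the start.

Shape 2 is a closed polygon drawn with `<polygon>`. Its stroke #008000 means engrave at S301, F2944. After flipping Y the toolpath is (13.9787,249.3893) → (37.9240,223.9063) → (65.1068,118.4015) → (106.6680,40.1312) → (36.6998,12.9055) → (13.9787,249.3893), returning to the start.

Shape 3 is a rectangle drawn with `<polygon>`. Its stroke #008000 means engrave at S301, F2944. After flipping Y the toolpath is (12.8034,126.4938) → (39.8498,126.4938) → (39.8498,104.0477) → (12.8034,104.0477) → (12.8034,126.4938), returning to the start.

Shape 4 is a quadratic bezier drawn with `<path>`. Its stroke #008000 means engrave at S301, F2944. After flipping Y the toolpath is (44.9129,152.4593) → (21.6471,155.6534) → (11.9348,166.8481) → (15.7759,186.0436).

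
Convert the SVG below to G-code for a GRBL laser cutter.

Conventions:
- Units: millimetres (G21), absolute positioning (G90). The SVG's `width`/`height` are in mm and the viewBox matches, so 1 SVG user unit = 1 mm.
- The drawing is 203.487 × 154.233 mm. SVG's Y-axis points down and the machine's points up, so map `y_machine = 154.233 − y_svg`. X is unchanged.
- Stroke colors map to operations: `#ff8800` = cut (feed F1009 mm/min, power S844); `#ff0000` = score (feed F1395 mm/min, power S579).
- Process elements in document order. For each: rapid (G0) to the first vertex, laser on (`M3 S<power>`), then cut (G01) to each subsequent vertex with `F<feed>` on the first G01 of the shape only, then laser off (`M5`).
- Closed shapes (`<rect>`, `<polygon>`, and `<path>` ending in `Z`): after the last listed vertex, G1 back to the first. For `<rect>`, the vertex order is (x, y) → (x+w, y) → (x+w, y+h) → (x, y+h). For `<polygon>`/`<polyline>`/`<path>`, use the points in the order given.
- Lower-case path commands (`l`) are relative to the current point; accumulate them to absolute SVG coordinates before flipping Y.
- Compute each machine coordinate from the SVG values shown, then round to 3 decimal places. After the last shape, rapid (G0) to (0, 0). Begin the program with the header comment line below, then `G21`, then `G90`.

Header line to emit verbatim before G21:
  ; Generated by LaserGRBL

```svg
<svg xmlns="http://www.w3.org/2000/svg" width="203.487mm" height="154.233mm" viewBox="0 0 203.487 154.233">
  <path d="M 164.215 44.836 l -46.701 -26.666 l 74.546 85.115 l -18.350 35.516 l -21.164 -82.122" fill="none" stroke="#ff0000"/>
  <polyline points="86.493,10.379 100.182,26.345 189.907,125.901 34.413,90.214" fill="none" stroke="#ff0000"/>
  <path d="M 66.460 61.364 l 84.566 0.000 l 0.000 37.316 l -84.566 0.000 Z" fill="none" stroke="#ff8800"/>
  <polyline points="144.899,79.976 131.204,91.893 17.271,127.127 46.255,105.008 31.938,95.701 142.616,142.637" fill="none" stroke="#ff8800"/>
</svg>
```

; Generated by LaserGRBL
G21
G90
G0 X164.215 Y109.397
M3 S579
G01 X117.514 Y136.063 F1395
G01 X192.060 Y50.948
G01 X173.710 Y15.432
G01 X152.546 Y97.554
M5
G0 X86.493 Y143.854
M3 S579
G01 X100.182 Y127.888 F1395
G01 X189.907 Y28.332
G01 X34.413 Y64.019
M5
G0 X66.460 Y92.869
M3 S844
G01 X151.026 Y92.869 F1009
G01 X151.026 Y55.553
G01 X66.460 Y55.553
G01 X66.460 Y92.869
M5
G0 X144.899 Y74.257
M3 S844
G01 X131.204 Y62.340 F1009
G01 X17.271 Y27.106
G01 X46.255 Y49.225
G01 X31.938 Y58.532
G01 X142.616 Y11.596
M5
G0 X0.000 Y0.000

Since the viewBox matches the mm dimensions, user units are millimetres directly. The only transform is the Y-flip y_m = 154.233 − y_svg.

Shape 1 is a open polyline drawn with `<path>`. Its stroke #ff0000 means score at S579, F1395. After flipping Y the toolpath is (164.215,109.397) → (117.514,136.063) → (192.060,50.948) → (173.710,15.432) → (152.546,97.554).

Shape 2 is a open polyline drawn with `<polyline>`. Its stroke #ff0000 means score at S579, F1395. After flipping Y the toolpath is (86.493,143.854) → (100.182,127.888) → (189.907,28.332) → (34.413,64.019).

Shape 3 is a rectangle drawn with `<path>`. Its stroke #ff8800 means cut at S844, F1009. After flipping Y the toolpath is (66.460,92.869) → (151.026,92.869) → (151.026,55.553) → (66.460,55.553) → (66.460,92.869), returning to the start.

Shape 4 is a open polyline drawn with `<polyline>`. Its stroke #ff8800 means cut at S844, F1009. After flipping Y the toolpath is (144.899,74.257) → (131.204,62.340) → (17.271,27.106) → (46.255,49.225) → (31.938,58.532) → (142.616,11.596).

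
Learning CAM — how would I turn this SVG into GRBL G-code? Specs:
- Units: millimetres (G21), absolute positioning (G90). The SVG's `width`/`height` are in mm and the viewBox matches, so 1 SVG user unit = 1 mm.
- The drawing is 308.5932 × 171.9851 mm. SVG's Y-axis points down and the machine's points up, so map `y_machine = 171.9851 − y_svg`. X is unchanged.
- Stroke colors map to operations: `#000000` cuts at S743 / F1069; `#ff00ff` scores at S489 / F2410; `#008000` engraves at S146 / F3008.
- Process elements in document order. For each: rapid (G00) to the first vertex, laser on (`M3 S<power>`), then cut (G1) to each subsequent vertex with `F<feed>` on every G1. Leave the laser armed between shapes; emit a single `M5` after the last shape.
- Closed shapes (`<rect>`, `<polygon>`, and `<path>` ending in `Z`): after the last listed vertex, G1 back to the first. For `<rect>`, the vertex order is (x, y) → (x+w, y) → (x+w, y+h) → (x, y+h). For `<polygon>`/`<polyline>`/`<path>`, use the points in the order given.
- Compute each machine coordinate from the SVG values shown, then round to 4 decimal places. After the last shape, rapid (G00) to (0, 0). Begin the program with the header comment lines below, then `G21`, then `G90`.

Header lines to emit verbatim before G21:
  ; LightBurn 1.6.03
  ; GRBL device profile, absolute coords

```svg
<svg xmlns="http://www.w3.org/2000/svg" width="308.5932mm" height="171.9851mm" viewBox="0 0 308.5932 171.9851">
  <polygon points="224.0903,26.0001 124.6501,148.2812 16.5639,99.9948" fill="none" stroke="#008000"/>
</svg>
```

; LightBurn 1.6.03
; GRBL device profile, absolute coords
G21
G90
G00 X224.0903 Y145.9850
M3 S146
G1 X124.6501 Y23.7039 F3008
G1 X16.5639 Y71.9903 F3008
G1 X224.0903 Y145.9850 F3008
M5
G00 X0.0000 Y0.0000

Since the viewBox matches the mm dimensions, user units are millimetres directly. The only transform is the Y-flip y_m = 171.9851 − y_svg.

Shape 1 is a closed polygon drawn with `<polygon>`. Its stroke #008000 means engrave at S146, F3008. After flipping Y the toolpath is (224.0903,145.9850) → (124.6501,23.7039) → (16.5639,71.9903) → (224.0903,145.9850), returning to the start.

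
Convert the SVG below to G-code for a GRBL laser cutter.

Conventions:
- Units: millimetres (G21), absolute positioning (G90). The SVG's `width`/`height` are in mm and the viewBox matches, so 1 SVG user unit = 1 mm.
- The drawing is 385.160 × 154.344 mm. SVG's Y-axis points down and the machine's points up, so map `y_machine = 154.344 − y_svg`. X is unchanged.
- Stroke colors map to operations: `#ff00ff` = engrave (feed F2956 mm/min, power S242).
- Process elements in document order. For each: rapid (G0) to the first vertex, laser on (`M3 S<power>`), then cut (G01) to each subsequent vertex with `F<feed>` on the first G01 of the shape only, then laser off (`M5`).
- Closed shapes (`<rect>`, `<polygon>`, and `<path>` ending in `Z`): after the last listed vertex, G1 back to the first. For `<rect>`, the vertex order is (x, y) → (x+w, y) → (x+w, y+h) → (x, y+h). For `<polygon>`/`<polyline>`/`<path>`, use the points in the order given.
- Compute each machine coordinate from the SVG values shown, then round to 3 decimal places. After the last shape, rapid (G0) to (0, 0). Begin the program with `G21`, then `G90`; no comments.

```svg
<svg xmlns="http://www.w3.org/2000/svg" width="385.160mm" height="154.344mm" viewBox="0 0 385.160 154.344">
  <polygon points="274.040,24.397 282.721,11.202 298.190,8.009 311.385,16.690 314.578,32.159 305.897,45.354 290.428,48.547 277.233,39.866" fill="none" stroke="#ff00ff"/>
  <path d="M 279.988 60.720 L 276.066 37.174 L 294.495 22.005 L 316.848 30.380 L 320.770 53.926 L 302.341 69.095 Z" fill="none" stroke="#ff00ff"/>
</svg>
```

1 u = 1 mm; y_m = 154.344 − y.

[1] `<polygon>` regular polygon, #ff00ff→engrave S242 F2956: (274.040,129.947) → (282.721,143.142) → (298.190,146.335) → (311.385,137.654) → (314.578,122.185) → (305.897,108.990) → (290.428,105.797) → (277.233,114.478) → (274.040,129.947) (closed)

[2] `<path>` regular polygon, #ff00ff→engrave S242 F2956: (279.988,93.624) → (276.066,117.170) → (294.495,132.339) → (316.848,123.964) → (320.770,100.418) → (302.341,85.249) → (279.988,93.624) (closed)

G21
G90
G0 X274.040 Y129.947
M3 S242
G01 X282.721 Y143.142 F2956
G01 X298.190 Y146.335
G01 X311.385 Y137.654
G01 X314.578 Y122.185
G01 X305.897 Y108.990
G01 X290.428 Y105.797
G01 X277.233 Y114.478
G01 X274.040 Y129.947
M5
G0 X279.988 Y93.624
M3 S242
G01 X276.066 Y117.170 F2956
G01 X294.495 Y132.339
G01 X316.848 Y123.964
G01 X320.770 Y100.418
G01 X302.341 Y85.249
G01 X279.988 Y93.624
M5
G0 X0.000 Y0.000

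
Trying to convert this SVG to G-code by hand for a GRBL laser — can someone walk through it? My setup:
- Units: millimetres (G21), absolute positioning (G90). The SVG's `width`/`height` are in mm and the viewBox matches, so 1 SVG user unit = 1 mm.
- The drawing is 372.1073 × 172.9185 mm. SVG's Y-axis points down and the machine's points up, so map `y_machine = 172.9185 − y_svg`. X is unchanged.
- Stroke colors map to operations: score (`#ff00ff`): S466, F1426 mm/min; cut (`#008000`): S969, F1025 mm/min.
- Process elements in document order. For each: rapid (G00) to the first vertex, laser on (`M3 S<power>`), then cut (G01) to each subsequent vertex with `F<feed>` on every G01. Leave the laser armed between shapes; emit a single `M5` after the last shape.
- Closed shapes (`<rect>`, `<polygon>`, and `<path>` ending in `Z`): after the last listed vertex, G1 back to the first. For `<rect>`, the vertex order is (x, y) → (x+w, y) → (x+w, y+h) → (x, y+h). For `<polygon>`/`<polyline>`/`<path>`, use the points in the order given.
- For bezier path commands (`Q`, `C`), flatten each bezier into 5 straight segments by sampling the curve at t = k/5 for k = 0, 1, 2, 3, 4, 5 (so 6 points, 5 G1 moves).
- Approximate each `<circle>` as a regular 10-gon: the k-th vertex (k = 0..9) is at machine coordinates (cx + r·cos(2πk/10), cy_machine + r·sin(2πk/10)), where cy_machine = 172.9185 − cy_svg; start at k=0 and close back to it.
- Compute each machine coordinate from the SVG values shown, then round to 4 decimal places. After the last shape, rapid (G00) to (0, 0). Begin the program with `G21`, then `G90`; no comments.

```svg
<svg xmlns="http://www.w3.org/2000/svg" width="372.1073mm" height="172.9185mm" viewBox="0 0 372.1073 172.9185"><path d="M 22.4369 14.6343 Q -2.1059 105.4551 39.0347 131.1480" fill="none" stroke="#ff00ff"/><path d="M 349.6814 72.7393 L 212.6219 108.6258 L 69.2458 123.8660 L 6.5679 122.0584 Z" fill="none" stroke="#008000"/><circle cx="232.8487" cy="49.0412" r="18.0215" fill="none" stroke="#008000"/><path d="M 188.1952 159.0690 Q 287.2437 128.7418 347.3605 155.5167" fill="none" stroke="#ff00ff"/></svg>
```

1 u = 1 mm; y_m = 172.9185 − y.

[1] `<path>` quadratic bezier, #ff00ff→score S466 F1426: (22.4369,158.2842) → (15.2471,124.5610) → (13.3120,96.0480) → (16.6316,72.7453) → (25.2058,54.6528) → (39.0347,41.7705)

[2] `<path>` closed polygon, #008000→cut S969 F1025: (349.6814,100.1792) → (212.6219,64.2927) → (69.2458,49.0525) → (6.5679,50.8601) → (349.6814,100.1792) (closed)

[3] `<circle>` circle, #008000→cut S969 F1025: (250.8702,123.8773) → (247.4284,134.4701) → (238.4176,141.0168) → (227.2798,141.0168) → (218.2690,134.4701) → (214.8272,123.8773) → (218.2690,113.2845) → (227.2798,106.7378) → (238.4176,106.7378) → (247.4284,113.2845) → (250.8702,123.8773) (closed)

[4] `<path>` quadratic bezier, #ff00ff→score S466 F1426: (188.1952,13.8495) → (226.2573,23.6963) → (261.2049,28.9749) → (293.0380,29.6854) → (321.7565,25.8277) → (347.3605,17.4018)

G21
G90
G00 X22.4369 Y158.2842
M3 S466
G01 X15.2471 Y124.5610 F1426
G01 X13.3120 Y96.0480 F1426
G01 X16.6316 Y72.7453 F1426
G01 X25.2058 Y54.6528 F1426
G01 X39.0347 Y41.7705 F1426
G00 X349.6814 Y100.1792
M3 S969
G01 X212.6219 Y64.2927 F1025
G01 X69.2458 Y49.0525 F1025
G01 X6.5679 Y50.8601 F1025
G01 X349.6814 Y100.1792 F1025
G00 X250.8702 Y123.8773
M3 S969
G01 X247.4284 Y134.4701 F1025
G01 X238.4176 Y141.0168 F1025
G01 X227.2798 Y141.0168 F1025
G01 X218.2690 Y134.4701 F1025
G01 X214.8272 Y123.8773 F1025
G01 X218.2690 Y113.2845 F1025
G01 X227.2798 Y106.7378 F1025
G01 X238.4176 Y106.7378 F1025
G01 X247.4284 Y113.2845 F1025
G01 X250.8702 Y123.8773 F1025
G00 X188.1952 Y13.8495
M3 S466
G01 X226.2573 Y23.6963 F1426
G01 X261.2049 Y28.9749 F1426
G01 X293.0380 Y29.6854 F1426
G01 X321.7565 Y25.8277 F1426
G01 X347.3605 Y17.4018 F1426
M5
G00 X0.0000 Y0.0000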